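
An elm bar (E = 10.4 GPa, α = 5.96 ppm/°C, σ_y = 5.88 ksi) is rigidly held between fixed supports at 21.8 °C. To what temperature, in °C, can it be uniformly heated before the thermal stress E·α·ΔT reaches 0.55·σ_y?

σ_y = 5.88 ksi = 40.54 MPa.
E·α·ΔT = 22.30 MPa ⇒ ΔT = 22.30 / (10.40×10³ × 5.96×10⁻⁶) = 359.7 K.
T = 21.8 + 359.7 = 381.5 °C.

382 °C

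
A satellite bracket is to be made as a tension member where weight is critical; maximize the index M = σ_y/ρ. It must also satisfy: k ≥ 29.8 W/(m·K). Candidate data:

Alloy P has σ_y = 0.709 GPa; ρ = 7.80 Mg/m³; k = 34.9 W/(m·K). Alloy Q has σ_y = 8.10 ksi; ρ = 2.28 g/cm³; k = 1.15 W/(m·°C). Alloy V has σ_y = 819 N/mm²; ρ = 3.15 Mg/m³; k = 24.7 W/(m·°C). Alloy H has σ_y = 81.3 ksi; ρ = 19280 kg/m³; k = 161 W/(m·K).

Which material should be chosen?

Screen on constraints: k ≥ 29.8 W/(m·K). Survivors: alloy P, alloy H.
Normalizing units and computing the index:
  alloy P: σ_y = 709.0 MPa, ρ = 7800 kg/m³
  alloy H: σ_y = 560.5 MPa, ρ = 19280 kg/m³
  alloy P: M = 90.9 kN·m/kg
  alloy H: M = 29.1 kN·m/kg
Alloy P ranks first.

alloy P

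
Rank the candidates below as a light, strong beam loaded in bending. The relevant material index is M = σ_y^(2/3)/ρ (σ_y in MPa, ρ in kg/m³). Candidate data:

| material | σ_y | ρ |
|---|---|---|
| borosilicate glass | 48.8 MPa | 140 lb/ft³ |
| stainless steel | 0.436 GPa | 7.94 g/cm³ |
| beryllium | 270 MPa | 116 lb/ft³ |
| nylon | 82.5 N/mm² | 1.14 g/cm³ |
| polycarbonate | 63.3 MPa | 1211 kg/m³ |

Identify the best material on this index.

beryllium

Convert each candidate to consistent units, then evaluate M:
  borosilicate glass: σ_y = 48.80 MPa, ρ = 2243 kg/m³
  stainless steel: σ_y = 436.0 MPa, ρ = 7940 kg/m³
  beryllium: σ_y = 270.0 MPa, ρ = 1858 kg/m³
  nylon: σ_y = 82.50 MPa, ρ = 1140 kg/m³
  polycarbonate: σ_y = 63.30 MPa, ρ = 1211 kg/m³
  beryllium: M = 22.5×10⁻³
  nylon: M = 16.6×10⁻³
  polycarbonate: M = 13.1×10⁻³
  stainless steel: M = 7.24×10⁻³
  borosilicate glass: M = 5.95×10⁻³
Beryllium ranks first.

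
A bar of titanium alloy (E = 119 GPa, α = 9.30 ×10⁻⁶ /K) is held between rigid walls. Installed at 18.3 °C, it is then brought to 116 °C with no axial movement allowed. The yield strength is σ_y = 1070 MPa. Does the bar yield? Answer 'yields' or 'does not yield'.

ΔT = 97.70 K. Constrained thermal stress σ = E·α·ΔT = 119.0×10³ MPa × 9.30×10⁻⁶ × 97.70 = 108 MPa (compressive).
Compare to σ_y = 1070 MPa: σ < σ_y, so it does not yield.

does not yield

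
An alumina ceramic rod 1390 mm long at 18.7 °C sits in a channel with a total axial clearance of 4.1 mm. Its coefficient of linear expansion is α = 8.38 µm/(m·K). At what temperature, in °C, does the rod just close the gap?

α·L₀·ΔT = 4.1 mm ⇒ ΔT = 4.1 / (8.38×10⁻⁶ × 1390.0) = 352.0 K.
T = 18.7 + 352.0 = 370.7 °C.

371 °C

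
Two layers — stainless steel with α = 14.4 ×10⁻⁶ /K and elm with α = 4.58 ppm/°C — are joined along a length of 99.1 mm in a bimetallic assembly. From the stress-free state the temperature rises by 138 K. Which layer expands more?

α(stainless steel) = 14.4×10⁻⁶/K vs α(elm) = 4.58×10⁻⁶/K.
Higher α expands more for the same ΔT: stainless steel.

stainless steel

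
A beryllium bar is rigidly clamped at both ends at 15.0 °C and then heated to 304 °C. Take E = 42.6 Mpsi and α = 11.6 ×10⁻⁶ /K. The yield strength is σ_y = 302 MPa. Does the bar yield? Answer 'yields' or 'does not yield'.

yields

E = 42.6 Mpsi = 293.7 GPa.
ΔT = 289.0 K. Constrained thermal stress σ = E·α·ΔT = 293.7×10³ MPa × 11.6×10⁻⁶ × 289.0 = 985 MPa (compressive).
Compare to σ_y = 302 MPa: σ ≥ σ_y, so it yields.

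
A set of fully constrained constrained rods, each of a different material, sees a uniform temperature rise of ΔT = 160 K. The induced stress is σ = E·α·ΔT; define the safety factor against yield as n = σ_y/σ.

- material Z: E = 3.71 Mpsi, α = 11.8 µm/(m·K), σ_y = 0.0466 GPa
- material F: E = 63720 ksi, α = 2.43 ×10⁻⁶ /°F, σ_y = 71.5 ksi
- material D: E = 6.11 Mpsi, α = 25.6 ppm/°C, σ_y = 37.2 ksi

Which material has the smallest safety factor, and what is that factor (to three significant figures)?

Per material, after unit conversion:
  material Z: E = 25.58, α = 11.8, σ_y = 46.60 → σ = 48.3 MPa, n = 0.965
  material F: E = 439.3, α = 4.37, σ_y = 493.0 → σ = 307 MPa, n = 1.60
  material D: E = 42.13, α = 25.6, σ_y = 256.5 → σ = 173 MPa, n = 1.49
The minimum is material Z at n = 0.965.

material Z, n = 0.965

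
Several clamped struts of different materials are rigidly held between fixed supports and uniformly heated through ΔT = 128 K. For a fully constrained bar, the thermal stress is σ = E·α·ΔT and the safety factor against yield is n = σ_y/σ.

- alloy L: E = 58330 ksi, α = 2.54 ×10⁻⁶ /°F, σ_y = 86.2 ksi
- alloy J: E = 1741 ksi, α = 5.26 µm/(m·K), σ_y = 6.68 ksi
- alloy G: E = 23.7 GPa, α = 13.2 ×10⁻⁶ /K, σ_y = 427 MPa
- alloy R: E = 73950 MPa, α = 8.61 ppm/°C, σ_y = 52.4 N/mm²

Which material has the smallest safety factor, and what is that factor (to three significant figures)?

alloy R, n = 0.643

With everything in SI (GPa, ×10⁻⁶/K, MPa):
  alloy L: E = 402.2, α = 4.57, σ_y = 594.3 → σ = 235 MPa, n = 2.53
  alloy J: E = 12.00, α = 5.26, σ_y = 46.06 → σ = 8.08 MPa, n = 5.70
  alloy G: E = 23.70, α = 13.2, σ_y = 427.0 → σ = 40.0 MPa, n = 10.7
  alloy R: E = 73.95, α = 8.61, σ_y = 52.40 → σ = 81.5 MPa, n = 0.643
Alloy R has the lowest safety factor, n = 0.643.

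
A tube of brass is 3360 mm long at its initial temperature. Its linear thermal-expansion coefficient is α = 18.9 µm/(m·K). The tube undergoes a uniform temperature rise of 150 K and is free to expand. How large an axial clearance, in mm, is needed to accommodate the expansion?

9.53 mm

ΔL = α·L₀·ΔT = 18.9×10⁻⁶ × 3360 mm × 150.0 K = 9.53 mm.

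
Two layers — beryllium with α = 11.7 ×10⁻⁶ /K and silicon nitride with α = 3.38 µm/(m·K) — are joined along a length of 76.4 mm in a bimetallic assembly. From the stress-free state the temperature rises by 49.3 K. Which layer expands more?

α(beryllium) = 11.7×10⁻⁶/K vs α(silicon nitride) = 3.38×10⁻⁶/K.
Higher α expands more for the same ΔT: beryllium.

beryllium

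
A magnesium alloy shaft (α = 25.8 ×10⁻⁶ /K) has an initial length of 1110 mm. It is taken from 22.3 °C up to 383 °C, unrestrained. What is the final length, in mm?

ΔT = 383 − 22.3 = 360.7 K.
ΔL = α·L₀·ΔT = 25.8×10⁻⁶ × 1110 mm × 360.7 K = 10.3 mm.
L = L₀ + ΔL = 1110 + 10.3 = 1120.3 mm.

1120.3 mm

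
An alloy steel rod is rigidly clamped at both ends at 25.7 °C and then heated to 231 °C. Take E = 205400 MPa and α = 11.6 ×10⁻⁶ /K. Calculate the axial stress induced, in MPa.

E = 205400 MPa = 205.4 GPa.
ΔT = 205.3 K. Constrained thermal stress σ = E·α·ΔT = 205.4×10³ MPa × 11.6×10⁻⁶ × 205.3 = 489 MPa (compressive).

489 MPa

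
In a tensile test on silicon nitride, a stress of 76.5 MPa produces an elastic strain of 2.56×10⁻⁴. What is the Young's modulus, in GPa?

E = σ/ε = 76.5 MPa / 2.56×10⁻⁴ = 298800 MPa = 299 GPa.

299 GPa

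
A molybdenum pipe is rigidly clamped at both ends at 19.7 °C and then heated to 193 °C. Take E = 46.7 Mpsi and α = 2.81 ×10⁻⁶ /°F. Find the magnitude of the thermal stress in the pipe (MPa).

E = 46.7 Mpsi = 322.0 GPa.
α = 2.81×10⁻⁶/°F × 9/5 = 5.06×10⁻⁶/K.
ΔT = 173.3 K. Constrained thermal stress σ = E·α·ΔT = 322.0×10³ MPa × 5.06×10⁻⁶ × 173.3 = 282 MPa (compressive).

282 MPa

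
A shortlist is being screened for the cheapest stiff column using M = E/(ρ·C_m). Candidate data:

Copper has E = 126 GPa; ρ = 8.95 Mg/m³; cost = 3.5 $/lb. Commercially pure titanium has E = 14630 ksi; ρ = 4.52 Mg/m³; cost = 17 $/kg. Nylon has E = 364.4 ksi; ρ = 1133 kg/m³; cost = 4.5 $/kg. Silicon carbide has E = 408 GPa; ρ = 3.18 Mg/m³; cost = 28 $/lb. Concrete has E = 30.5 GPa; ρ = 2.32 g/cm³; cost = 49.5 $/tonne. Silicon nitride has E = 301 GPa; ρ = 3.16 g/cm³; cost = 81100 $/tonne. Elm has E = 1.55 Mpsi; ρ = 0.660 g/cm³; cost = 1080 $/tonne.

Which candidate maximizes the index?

In SI units:
  copper: E = 126.0 GPa, ρ = 8950 kg/m³, cost = 7.716 $/kg
  commercially pure titanium: E = 100.9 GPa, ρ = 4520 kg/m³, cost = 17.00 $/kg
  nylon: E = 2.512 GPa, ρ = 1133 kg/m³, cost = 4.500 $/kg
  silicon carbide: E = 408.0 GPa, ρ = 3180 kg/m³, cost = 61.73 $/kg
  concrete: E = 30.50 GPa, ρ = 2320 kg/m³, cost = 0.04950 $/kg
  silicon nitride: E = 301.0 GPa, ρ = 3160 kg/m³, cost = 81.10 $/kg
  elm: E = 10.69 GPa, ρ = 660.0 kg/m³, cost = 1.080 $/kg
  concrete: M = 266 MN·m per $
  elm: M = 15.0 MN·m per $
  silicon carbide: M = 2.08 MN·m per $
  copper: M = 1.82 MN·m per $
  commercially pure titanium: M = 1.31 MN·m per $
  silicon nitride: M = 1.17 MN·m per $
  nylon: M = 0.493 MN·m per $
Concrete ranks first.

concrete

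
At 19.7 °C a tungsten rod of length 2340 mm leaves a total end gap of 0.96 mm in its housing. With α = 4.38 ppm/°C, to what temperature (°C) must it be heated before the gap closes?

α·L₀·ΔT = 0.96 mm ⇒ ΔT = 0.96 / (4.38×10⁻⁶ × 2340.0) = 93.67 K.
T = 19.7 + 93.67 = 113.4 °C.

113 °C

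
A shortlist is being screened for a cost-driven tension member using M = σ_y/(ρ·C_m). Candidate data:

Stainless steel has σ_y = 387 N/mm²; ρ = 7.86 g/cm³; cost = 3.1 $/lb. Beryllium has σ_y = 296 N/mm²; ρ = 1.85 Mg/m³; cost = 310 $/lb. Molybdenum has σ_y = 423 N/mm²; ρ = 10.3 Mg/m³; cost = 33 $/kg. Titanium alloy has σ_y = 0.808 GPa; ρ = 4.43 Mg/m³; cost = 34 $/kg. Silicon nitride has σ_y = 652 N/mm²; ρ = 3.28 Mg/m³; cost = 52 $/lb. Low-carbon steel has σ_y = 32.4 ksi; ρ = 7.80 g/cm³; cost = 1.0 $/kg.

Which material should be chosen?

Putting every candidate on a common basis:
  stainless steel: σ_y = 387.0 MPa, ρ = 7860 kg/m³, cost = 6.834 $/kg
  beryllium: σ_y = 296.0 MPa, ρ = 1850 kg/m³, cost = 683.4 $/kg
  molybdenum: σ_y = 423.0 MPa, ρ = 10300 kg/m³, cost = 33.00 $/kg
  titanium alloy: σ_y = 808.0 MPa, ρ = 4430 kg/m³, cost = 34.00 $/kg
  silicon nitride: σ_y = 652.0 MPa, ρ = 3280 kg/m³, cost = 114.6 $/kg
  low-carbon steel: σ_y = 223.4 MPa, ρ = 7800 kg/m³, cost = 1.000 $/kg
  low-carbon steel: M = 28.6 kN·m per $
  stainless steel: M = 7.20 kN·m per $
  titanium alloy: M = 5.36 kN·m per $
  silicon nitride: M = 1.73 kN·m per $
  molybdenum: M = 1.24 kN·m per $
  beryllium: M = 0.234 kN·m per $
The maximum is for low-carbon steel.

low-carbon steel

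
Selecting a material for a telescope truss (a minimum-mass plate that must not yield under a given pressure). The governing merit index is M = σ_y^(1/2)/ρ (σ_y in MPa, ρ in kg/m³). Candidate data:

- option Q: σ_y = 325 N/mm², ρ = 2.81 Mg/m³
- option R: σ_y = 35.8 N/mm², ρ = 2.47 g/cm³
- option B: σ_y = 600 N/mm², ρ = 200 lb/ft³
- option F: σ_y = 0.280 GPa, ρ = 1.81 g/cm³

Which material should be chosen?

Putting every candidate on a common basis:
  option Q: σ_y = 325.0 MPa, ρ = 2810 kg/m³
  option R: σ_y = 35.80 MPa, ρ = 2470 kg/m³
  option B: σ_y = 600.0 MPa, ρ = 3204 kg/m³
  option F: σ_y = 280.0 MPa, ρ = 1810 kg/m³
  option F: M = 9.24×10⁻³
  option B: M = 7.65×10⁻³
  option Q: M = 6.42×10⁻³
  option R: M = 2.42×10⁻³
The maximum is for option F.

option F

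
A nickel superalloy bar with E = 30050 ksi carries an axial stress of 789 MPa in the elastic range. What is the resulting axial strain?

E = 30050 ksi = 207.2 GPa = 207200 MPa.
ε = σ/E = 789 / 207200 = 3.81×10⁻³.

3.81×10⁻³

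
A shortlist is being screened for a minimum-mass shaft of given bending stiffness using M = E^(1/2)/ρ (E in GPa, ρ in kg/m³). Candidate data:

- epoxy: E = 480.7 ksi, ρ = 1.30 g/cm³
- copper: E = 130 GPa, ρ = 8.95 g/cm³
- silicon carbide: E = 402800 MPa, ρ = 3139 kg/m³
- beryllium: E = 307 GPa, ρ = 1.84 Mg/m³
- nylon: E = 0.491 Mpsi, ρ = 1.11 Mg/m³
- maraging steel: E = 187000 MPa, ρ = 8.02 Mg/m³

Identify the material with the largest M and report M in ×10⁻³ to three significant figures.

beryllium, M = 9.52×10⁻³

In SI units:
  epoxy: E = 3.314 GPa, ρ = 1300 kg/m³
  copper: E = 130.0 GPa, ρ = 8950 kg/m³
  silicon carbide: E = 402.8 GPa, ρ = 3139 kg/m³
  beryllium: E = 307.0 GPa, ρ = 1840 kg/m³
  nylon: E = 3.385 GPa, ρ = 1110 kg/m³
  maraging steel: E = 187.0 GPa, ρ = 8020 kg/m³
  beryllium: M = 9.52×10⁻³
  silicon carbide: M = 6.39×10⁻³
  maraging steel: M = 1.71×10⁻³
  nylon: M = 1.66×10⁻³
  epoxy: M = 1.40×10⁻³
  copper: M = 1.27×10⁻³
Beryllium has the largest M.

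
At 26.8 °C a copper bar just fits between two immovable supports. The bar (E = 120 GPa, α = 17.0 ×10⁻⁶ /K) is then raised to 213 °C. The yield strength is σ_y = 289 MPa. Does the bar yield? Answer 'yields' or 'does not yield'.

yields

ΔT = 186.2 K. Constrained thermal stress σ = E·α·ΔT = 120.0×10³ MPa × 17.0×10⁻⁶ × 186.2 = 380 MPa (compressive).
Compare to σ_y = 289 MPa: σ ≥ σ_y, so it yields.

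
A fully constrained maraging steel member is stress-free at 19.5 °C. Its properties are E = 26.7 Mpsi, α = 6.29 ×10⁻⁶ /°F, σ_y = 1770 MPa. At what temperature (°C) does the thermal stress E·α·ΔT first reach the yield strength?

E = 26.7 Mpsi = 184.1 GPa.
α = 6.29×10⁻⁶/°F × 9/5 = 11.3×10⁻⁶/K.
E·α·ΔT = 1770 MPa ⇒ ΔT = 1770 / (184.1×10³ × 11.3×10⁻⁶) = 849.2 K.
T = 19.5 + 849.2 = 868.7 °C.

869 °C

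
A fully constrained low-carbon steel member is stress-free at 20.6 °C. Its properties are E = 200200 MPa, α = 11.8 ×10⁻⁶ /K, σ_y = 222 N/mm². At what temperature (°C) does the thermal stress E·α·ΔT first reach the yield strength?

115 °C

E = 200200 MPa = 200.2 GPa.
σ_y = 222 N/mm² = 222.0 MPa.
E·α·ΔT = 222.0 MPa ⇒ ΔT = 222.0 / (200.2×10³ × 11.8×10⁻⁶) = 93.97 K.
T = 20.6 + 93.97 = 114.6 °C.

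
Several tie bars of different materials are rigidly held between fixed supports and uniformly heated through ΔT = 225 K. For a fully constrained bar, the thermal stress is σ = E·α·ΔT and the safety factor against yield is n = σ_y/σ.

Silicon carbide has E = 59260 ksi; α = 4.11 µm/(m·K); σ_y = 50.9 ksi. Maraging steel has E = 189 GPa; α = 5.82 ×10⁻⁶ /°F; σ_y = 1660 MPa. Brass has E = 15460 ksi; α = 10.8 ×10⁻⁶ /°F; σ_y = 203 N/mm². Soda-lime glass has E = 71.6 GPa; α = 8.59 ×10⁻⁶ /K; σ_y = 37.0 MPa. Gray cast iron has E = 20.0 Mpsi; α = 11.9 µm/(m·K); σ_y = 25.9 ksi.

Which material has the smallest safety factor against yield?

Per material, after unit conversion:
  silicon carbide: E = 408.6, α = 4.11, σ_y = 350.9 → σ = 378 MPa, n = 0.929
  maraging steel: E = 189.0, α = 10.5, σ_y = 1660 → σ = 445 MPa, n = 3.73
  brass: E = 106.6, α = 19.4, σ_y = 203.0 → σ = 466 MPa, n = 0.435
  soda-lime glass: E = 71.60, α = 8.59, σ_y = 37.00 → σ = 138 MPa, n = 0.267
  gray cast iron: E = 137.9, α = 11.9, σ_y = 178.6 → σ = 369 MPa, n = 0.484
The minimum is soda-lime glass at n = 0.267.

soda-lime glass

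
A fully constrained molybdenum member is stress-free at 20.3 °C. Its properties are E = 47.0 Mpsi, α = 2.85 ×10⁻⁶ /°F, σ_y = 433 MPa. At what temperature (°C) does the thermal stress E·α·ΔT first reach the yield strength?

E = 47.0 Mpsi = 324.1 GPa.
α = 2.85×10⁻⁶/°F × 9/5 = 5.13×10⁻⁶/K.
E·α·ΔT = 433.0 MPa ⇒ ΔT = 433.0 / (324.1×10³ × 5.13×10⁻⁶) = 260.5 K.
T = 20.3 + 260.5 = 280.8 °C.

281 °C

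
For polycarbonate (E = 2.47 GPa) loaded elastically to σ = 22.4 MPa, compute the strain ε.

9.07×10⁻³

ε = σ/E = 22.4 / 2470 = 9.07×10⁻³.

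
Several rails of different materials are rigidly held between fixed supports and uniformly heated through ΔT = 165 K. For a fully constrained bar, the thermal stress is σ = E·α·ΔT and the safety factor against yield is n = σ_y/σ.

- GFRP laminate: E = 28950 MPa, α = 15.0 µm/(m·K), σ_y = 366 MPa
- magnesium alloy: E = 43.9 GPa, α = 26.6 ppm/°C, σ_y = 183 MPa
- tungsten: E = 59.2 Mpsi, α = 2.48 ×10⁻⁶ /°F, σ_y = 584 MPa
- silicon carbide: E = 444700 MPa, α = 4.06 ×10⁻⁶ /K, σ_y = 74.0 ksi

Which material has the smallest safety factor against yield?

magnesium alloy

Converting E to GPa, α to ×10⁻⁶/K, σ_y to MPa, then σ and n for each:
  GFRP laminate: E = 28.95, α = 15.0, σ_y = 366.0 → σ = 71.7 MPa, n = 5.11
  magnesium alloy: E = 43.90, α = 26.6, σ_y = 183.0 → σ = 193 MPa, n = 0.950
  tungsten: E = 408.2, α = 4.46, σ_y = 584.0 → σ = 301 MPa, n = 1.94
  silicon carbide: E = 444.7, α = 4.06, σ_y = 510.2 → σ = 298 MPa, n = 1.71
The minimum is magnesium alloy at n = 0.950.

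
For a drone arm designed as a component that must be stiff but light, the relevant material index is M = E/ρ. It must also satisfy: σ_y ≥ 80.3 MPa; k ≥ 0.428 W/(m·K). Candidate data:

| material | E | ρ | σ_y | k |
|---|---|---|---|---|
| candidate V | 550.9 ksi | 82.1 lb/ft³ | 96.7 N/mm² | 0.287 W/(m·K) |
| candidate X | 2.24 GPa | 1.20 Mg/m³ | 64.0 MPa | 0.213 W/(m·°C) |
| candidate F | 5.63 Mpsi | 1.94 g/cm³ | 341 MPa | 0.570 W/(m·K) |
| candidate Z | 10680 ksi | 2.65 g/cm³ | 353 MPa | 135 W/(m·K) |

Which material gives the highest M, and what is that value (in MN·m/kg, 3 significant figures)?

Screen on constraints: σ_y ≥ 80.3 MPa; k ≥ 0.428 W/(m·K). Survivors: candidate F, candidate Z.
In SI units:
  candidate F: E = 38.82 GPa, ρ = 1940 kg/m³
  candidate Z: E = 73.64 GPa, ρ = 2650 kg/m³
  candidate Z: M = 27.8 MN·m/kg
  candidate F: M = 20.0 MN·m/kg
The maximum is for candidate Z.

candidate Z, M = 27.8 MN·m/kg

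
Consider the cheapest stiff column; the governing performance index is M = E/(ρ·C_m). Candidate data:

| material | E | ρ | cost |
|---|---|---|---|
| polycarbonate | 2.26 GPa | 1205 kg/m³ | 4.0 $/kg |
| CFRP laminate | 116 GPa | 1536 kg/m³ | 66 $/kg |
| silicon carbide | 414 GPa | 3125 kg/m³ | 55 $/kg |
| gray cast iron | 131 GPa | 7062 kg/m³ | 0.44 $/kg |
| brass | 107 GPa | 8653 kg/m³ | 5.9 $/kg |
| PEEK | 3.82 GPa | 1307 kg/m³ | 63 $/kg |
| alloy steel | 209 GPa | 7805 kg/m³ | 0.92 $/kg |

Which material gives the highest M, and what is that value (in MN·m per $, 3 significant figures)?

Evaluate M for each candidate:
  gray cast iron: M = 42.2 MN·m per $
  alloy steel: M = 29.1 MN·m per $
  silicon carbide: M = 2.41 MN·m per $
  brass: M = 2.10 MN·m per $
  CFRP laminate: M = 1.14 MN·m per $
  polycarbonate: M = 0.469 MN·m per $
  PEEK: M = 0.0464 MN·m per $
Gray cast iron has the largest M.

gray cast iron, M = 42.2 MN·m per $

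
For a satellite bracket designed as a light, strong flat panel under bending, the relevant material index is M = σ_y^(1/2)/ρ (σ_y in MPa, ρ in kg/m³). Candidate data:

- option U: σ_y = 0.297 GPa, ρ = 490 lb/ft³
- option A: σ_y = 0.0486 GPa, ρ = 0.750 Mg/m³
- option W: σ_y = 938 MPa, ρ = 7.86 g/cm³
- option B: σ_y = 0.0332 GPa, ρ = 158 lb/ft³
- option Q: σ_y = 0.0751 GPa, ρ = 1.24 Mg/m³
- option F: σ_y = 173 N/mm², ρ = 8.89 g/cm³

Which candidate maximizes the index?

option A

After converting to SI:
  option U: σ_y = 297.0 MPa, ρ = 7849 kg/m³
  option A: σ_y = 48.60 MPa, ρ = 750.0 kg/m³
  option W: σ_y = 938.0 MPa, ρ = 7860 kg/m³
  option B: σ_y = 33.20 MPa, ρ = 2531 kg/m³
  option Q: σ_y = 75.10 MPa, ρ = 1240 kg/m³
  option F: σ_y = 173.0 MPa, ρ = 8890 kg/m³
  option A: M = 9.30×10⁻³
  option Q: M = 6.99×10⁻³
  option W: M = 3.90×10⁻³
  option B: M = 2.28×10⁻³
  option U: M = 2.20×10⁻³
  option F: M = 1.48×10⁻³
The maximum is for option A.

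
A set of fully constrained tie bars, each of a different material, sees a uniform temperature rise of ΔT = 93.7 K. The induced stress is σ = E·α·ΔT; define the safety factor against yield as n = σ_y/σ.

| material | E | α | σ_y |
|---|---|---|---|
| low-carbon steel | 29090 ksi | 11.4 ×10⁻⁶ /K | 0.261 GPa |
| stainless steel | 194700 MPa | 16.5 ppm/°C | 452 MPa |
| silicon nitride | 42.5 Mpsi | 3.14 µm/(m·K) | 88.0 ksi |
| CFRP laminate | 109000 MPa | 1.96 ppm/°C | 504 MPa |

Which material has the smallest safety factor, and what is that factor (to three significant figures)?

low-carbon steel, n = 1.22

With everything in SI (GPa, ×10⁻⁶/K, MPa):
  low-carbon steel: E = 200.6, α = 11.4, σ_y = 261.0 → σ = 214 MPa, n = 1.22
  stainless steel: E = 194.7, α = 16.5, σ_y = 452.0 → σ = 301 MPa, n = 1.50
  silicon nitride: E = 293.0, α = 3.14, σ_y = 606.7 → σ = 86.2 MPa, n = 7.04
  CFRP laminate: E = 109.0, α = 1.96, σ_y = 504.0 → σ = 20.0 MPa, n = 25.2
Smallest n: low-carbon steel with n = 1.22.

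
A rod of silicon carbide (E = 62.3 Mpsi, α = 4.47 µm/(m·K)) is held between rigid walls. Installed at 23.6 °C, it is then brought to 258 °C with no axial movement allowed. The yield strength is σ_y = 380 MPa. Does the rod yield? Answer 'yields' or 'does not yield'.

E = 62.3 Mpsi = 429.5 GPa.
ΔT = 234.4 K. Constrained thermal stress σ = E·α·ΔT = 429.5×10³ MPa × 4.47×10⁻⁶ × 234.4 = 450 MPa (compressive).
Compare to σ_y = 380 MPa: σ ≥ σ_y, so it yields.

yields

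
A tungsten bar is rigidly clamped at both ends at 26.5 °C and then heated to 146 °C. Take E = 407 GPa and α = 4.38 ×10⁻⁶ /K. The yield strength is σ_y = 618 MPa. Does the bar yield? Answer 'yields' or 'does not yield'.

does not yield

ΔT = 119.5 K. Constrained thermal stress σ = E·α·ΔT = 407.0×10³ MPa × 4.38×10⁻⁶ × 119.5 = 213 MPa (compressive).
Compare to σ_y = 618 MPa: σ < σ_y, so it does not yield.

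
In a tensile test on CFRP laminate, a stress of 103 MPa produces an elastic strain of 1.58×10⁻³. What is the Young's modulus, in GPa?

E = σ/ε = 103 MPa / 1.58×10⁻³ = 65190 MPa = 65.2 GPa.

65.2 GPa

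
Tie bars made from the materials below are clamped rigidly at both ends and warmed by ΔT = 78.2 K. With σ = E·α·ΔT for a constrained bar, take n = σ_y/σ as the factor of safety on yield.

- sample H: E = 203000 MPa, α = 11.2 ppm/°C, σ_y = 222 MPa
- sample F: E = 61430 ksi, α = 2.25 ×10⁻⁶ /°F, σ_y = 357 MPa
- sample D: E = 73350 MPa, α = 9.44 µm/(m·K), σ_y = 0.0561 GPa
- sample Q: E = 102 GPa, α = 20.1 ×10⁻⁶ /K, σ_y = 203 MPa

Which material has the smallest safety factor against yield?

sample D

Per material, after unit conversion:
  sample H: E = 203.0, α = 11.2, σ_y = 222.0 → σ = 178 MPa, n = 1.25
  sample F: E = 423.5, α = 4.05, σ_y = 357.0 → σ = 134 MPa, n = 2.66
  sample D: E = 73.35, α = 9.44, σ_y = 56.10 → σ = 54.1 MPa, n = 1.04
  sample Q: E = 102.0, α = 20.1, σ_y = 203.0 → σ = 160 MPa, n = 1.27
The minimum is sample D at n = 1.04.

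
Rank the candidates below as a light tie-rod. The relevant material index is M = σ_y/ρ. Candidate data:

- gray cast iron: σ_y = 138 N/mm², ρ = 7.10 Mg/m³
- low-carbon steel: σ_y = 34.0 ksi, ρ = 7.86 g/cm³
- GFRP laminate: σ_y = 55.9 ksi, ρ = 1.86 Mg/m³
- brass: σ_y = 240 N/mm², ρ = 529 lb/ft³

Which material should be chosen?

GFRP laminate

In SI units:
  gray cast iron: σ_y = 138.0 MPa, ρ = 7100 kg/m³
  low-carbon steel: σ_y = 234.4 MPa, ρ = 7860 kg/m³
  GFRP laminate: σ_y = 385.4 MPa, ρ = 1860 kg/m³
  brass: σ_y = 240.0 MPa, ρ = 8474 kg/m³
  GFRP laminate: M = 207 kN·m/kg
  low-carbon steel: M = 29.8 kN·m/kg
  brass: M = 28.3 kN·m/kg
  gray cast iron: M = 19.4 kN·m/kg
The maximum is for GFRP laminate.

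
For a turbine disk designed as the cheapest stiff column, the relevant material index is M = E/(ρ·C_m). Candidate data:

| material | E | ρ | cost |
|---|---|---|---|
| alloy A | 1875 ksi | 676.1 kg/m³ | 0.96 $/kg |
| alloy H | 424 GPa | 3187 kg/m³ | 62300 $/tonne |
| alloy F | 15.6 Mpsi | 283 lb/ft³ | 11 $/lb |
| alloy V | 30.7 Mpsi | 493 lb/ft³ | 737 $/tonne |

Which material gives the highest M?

alloy V

Putting every candidate on a common basis:
  alloy A: E = 12.93 GPa, ρ = 676.1 kg/m³, cost = 0.9600 $/kg
  alloy H: E = 424.0 GPa, ρ = 3187 kg/m³, cost = 62.30 $/kg
  alloy F: E = 107.6 GPa, ρ = 4533 kg/m³, cost = 24.25 $/kg
  alloy V: E = 211.7 GPa, ρ = 7897 kg/m³, cost = 0.7370 $/kg
  alloy V: M = 36.4 MN·m per $
  alloy A: M = 19.9 MN·m per $
  alloy H: M = 2.14 MN·m per $
  alloy F: M = 0.978 MN·m per $
Alloy V ranks first.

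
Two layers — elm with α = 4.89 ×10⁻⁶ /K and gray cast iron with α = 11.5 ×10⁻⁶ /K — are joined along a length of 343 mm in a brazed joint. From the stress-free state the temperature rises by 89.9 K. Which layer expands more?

gray cast iron

α(elm) = 4.89×10⁻⁶/K vs α(gray cast iron) = 11.5×10⁻⁶/K.
Higher α expands more for the same ΔT: gray cast iron.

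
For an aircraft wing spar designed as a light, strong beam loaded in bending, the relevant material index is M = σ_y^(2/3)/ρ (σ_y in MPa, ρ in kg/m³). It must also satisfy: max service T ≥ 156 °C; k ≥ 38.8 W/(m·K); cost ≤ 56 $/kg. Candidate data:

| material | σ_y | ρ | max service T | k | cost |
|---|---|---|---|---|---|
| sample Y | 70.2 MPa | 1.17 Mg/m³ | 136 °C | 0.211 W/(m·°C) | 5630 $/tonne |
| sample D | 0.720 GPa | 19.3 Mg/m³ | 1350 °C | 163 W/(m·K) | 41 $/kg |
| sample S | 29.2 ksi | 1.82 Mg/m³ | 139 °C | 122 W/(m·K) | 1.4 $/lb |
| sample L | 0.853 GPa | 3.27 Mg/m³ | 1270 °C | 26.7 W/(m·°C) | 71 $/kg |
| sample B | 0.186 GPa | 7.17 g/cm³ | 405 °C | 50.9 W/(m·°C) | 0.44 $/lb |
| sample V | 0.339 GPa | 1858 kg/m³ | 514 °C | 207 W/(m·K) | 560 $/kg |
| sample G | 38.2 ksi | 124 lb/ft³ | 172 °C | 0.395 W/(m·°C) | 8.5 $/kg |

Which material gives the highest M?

Screen on constraints: max service T ≥ 156 °C; k ≥ 38.8 W/(m·K); cost ≤ 56 $/kg. Survivors: sample D, sample B.
Convert each candidate to consistent units, then evaluate M:
  sample D: σ_y = 720.0 MPa, ρ = 19300 kg/m³
  sample B: σ_y = 186.0 MPa, ρ = 7170 kg/m³
  sample B: M = 4.54×10⁻³
  sample D: M = 4.16×10⁻³
Highest index: sample B.

sample B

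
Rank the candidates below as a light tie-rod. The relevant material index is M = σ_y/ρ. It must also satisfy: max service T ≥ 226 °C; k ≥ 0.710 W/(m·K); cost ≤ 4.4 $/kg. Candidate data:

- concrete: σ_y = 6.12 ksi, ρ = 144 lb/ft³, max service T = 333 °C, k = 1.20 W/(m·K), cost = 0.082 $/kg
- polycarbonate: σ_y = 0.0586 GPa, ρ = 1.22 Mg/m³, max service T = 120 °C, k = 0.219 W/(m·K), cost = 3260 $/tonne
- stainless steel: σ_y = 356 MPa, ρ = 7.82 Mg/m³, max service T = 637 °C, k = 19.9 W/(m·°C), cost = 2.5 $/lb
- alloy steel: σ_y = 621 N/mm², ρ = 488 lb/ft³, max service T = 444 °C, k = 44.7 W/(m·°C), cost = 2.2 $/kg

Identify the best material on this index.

Screen on constraints: max service T ≥ 226 °C; k ≥ 0.710 W/(m·K); cost ≤ 4.4 $/kg. Survivors: concrete, alloy steel.
Putting every candidate on a common basis:
  concrete: σ_y = 42.20 MPa, ρ = 2307 kg/m³
  alloy steel: σ_y = 621.0 MPa, ρ = 7817 kg/m³
  alloy steel: M = 79.4 kN·m/kg
  concrete: M = 18.3 kN·m/kg
The maximum is for alloy steel.

alloy steel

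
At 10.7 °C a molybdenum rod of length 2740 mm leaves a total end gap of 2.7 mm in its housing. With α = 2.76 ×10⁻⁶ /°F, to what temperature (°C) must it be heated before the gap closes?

209 °C

α = 2.76×10⁻⁶/°F × 9/5 = 4.97×10⁻⁶/K.
α·L₀·ΔT = 2.7 mm ⇒ ΔT = 2.7 / (4.97×10⁻⁶ × 2740.0) = 198.3 K.
T = 10.7 + 198.3 = 209.0 °C.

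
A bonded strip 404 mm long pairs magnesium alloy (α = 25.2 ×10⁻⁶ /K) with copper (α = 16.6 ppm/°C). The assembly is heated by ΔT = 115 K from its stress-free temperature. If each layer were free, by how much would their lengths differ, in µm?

Δα = |25.2 − 16.6|×10⁻⁶/K = 8.60×10⁻⁶/K.
ΔL_mismatch = Δα·L·ΔT = 8.60×10⁻⁶ × 404.0 mm × 115.0 K = 400 µm.

400 µm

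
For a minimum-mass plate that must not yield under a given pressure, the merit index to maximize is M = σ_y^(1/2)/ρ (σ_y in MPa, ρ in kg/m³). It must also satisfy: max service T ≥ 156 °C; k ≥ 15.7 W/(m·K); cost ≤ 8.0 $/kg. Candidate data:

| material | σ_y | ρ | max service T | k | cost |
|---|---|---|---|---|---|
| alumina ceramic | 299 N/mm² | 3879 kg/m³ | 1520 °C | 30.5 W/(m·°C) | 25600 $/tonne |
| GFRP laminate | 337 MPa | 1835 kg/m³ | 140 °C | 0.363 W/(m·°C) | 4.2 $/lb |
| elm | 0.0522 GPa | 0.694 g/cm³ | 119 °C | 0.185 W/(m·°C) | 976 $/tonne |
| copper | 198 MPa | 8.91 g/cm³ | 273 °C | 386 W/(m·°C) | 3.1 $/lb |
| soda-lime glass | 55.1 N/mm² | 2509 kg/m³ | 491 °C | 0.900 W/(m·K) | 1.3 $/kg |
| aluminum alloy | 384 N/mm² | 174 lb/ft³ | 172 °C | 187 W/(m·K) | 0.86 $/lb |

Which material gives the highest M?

Screen on constraints: max service T ≥ 156 °C; k ≥ 15.7 W/(m·K); cost ≤ 8.0 $/kg. Survivors: copper, aluminum alloy.
Putting every candidate on a common basis:
  copper: σ_y = 198.0 MPa, ρ = 8910 kg/m³
  aluminum alloy: σ_y = 384.0 MPa, ρ = 2787 kg/m³
  aluminum alloy: M = 7.03×10⁻³
  copper: M = 1.58×10⁻³
Aluminum alloy has the largest M.

aluminum alloy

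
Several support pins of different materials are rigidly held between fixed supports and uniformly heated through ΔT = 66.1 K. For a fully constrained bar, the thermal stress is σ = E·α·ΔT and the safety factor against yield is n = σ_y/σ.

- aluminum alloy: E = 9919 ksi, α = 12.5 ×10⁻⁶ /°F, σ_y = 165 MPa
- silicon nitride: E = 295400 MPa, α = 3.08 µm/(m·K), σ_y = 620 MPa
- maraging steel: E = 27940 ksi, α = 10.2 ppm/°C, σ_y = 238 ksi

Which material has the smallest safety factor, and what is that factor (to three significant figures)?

Per material, after unit conversion:
  aluminum alloy: E = 68.39, α = 22.5, σ_y = 165.0 → σ = 102 MPa, n = 1.62
  silicon nitride: E = 295.4, α = 3.08, σ_y = 620.0 → σ = 60.1 MPa, n = 10.3
  maraging steel: E = 192.6, α = 10.2, σ_y = 1641 → σ = 130 MPa, n = 12.6
Smallest n: aluminum alloy with n = 1.62.

aluminum alloy, n = 1.62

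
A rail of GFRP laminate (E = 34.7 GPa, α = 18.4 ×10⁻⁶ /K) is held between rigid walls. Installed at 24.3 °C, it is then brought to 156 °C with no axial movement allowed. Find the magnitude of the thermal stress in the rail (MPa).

ΔT = 131.7 K. Constrained thermal stress σ = E·α·ΔT = 34.70×10³ MPa × 18.4×10⁻⁶ × 131.7 = 84.1 MPa (compressive).

84.1 MPa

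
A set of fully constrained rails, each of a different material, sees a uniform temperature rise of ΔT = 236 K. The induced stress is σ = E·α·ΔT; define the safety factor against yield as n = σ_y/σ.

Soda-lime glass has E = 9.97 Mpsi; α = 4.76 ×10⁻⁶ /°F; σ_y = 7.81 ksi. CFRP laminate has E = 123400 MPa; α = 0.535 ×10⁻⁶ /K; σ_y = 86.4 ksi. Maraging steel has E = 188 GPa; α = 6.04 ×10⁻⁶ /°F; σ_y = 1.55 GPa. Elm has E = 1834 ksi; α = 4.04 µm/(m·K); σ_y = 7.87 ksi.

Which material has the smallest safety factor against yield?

soda-lime glass

Per material, after unit conversion:
  soda-lime glass: E = 68.74, α = 8.57, σ_y = 53.85 → σ = 139 MPa, n = 0.387
  CFRP laminate: E = 123.4, α = 0.535, σ_y = 595.7 → σ = 15.6 MPa, n = 38.2
  maraging steel: E = 188.0, α = 10.9, σ_y = 1550 → σ = 482 MPa, n = 3.21
  elm: E = 12.64, α = 4.04, σ_y = 54.26 → σ = 12.1 MPa, n = 4.50
The minimum is soda-lime glass at n = 0.387.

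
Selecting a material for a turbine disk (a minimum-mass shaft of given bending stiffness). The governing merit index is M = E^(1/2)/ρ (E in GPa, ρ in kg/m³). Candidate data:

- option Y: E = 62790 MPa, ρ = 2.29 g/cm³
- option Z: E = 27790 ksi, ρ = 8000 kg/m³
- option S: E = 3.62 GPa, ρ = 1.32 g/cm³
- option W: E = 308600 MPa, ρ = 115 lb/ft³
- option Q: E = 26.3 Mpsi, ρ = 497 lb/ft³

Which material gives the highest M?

option W

After converting to SI:
  option Y: E = 62.79 GPa, ρ = 2290 kg/m³
  option Z: E = 191.6 GPa, ρ = 8000 kg/m³
  option S: E = 3.620 GPa, ρ = 1320 kg/m³
  option W: E = 308.6 GPa, ρ = 1842 kg/m³
  option Q: E = 181.3 GPa, ρ = 7961 kg/m³
  option W: M = 9.54×10⁻³
  option Y: M = 3.46×10⁻³
  option Z: M = 1.73×10⁻³
  option Q: M = 1.69×10⁻³
  option S: M = 1.44×10⁻³
Option W has the largest M.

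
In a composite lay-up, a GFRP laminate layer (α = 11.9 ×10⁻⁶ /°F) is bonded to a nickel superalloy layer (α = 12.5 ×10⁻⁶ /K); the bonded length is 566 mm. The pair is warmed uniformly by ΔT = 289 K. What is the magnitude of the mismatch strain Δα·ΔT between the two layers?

GFRP laminate: α = 11.9×10⁻⁶/°F × 9/5 = 21.4×10⁻⁶/K.
Δα = |21.4 − 12.5|×10⁻⁶/K = 8.92×10⁻⁶/K.
Mismatch strain = Δα·ΔT = 8.92×10⁻⁶ × 289.0 = 2.58×10⁻³.

2.58×10⁻³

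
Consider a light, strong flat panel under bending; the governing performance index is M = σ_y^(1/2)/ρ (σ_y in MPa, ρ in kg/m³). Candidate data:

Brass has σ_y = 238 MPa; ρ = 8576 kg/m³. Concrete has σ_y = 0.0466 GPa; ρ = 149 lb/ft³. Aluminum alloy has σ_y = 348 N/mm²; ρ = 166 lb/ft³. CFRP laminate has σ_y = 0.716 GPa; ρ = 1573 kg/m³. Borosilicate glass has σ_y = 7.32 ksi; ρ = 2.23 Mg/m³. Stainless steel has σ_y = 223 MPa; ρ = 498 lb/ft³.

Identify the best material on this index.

CFRP laminate

Putting every candidate on a common basis:
  brass: σ_y = 238.0 MPa, ρ = 8576 kg/m³
  concrete: σ_y = 46.60 MPa, ρ = 2387 kg/m³
  aluminum alloy: σ_y = 348.0 MPa, ρ = 2659 kg/m³
  CFRP laminate: σ_y = 716.0 MPa, ρ = 1573 kg/m³
  borosilicate glass: σ_y = 50.47 MPa, ρ = 2230 kg/m³
  stainless steel: σ_y = 223.0 MPa, ρ = 7977 kg/m³
  CFRP laminate: M = 17.0×10⁻³
  aluminum alloy: M = 7.02×10⁻³
  borosilicate glass: M = 3.19×10⁻³
  concrete: M = 2.86×10⁻³
  stainless steel: M = 1.87×10⁻³
  brass: M = 1.80×10⁻³
CFRP laminate has the largest M.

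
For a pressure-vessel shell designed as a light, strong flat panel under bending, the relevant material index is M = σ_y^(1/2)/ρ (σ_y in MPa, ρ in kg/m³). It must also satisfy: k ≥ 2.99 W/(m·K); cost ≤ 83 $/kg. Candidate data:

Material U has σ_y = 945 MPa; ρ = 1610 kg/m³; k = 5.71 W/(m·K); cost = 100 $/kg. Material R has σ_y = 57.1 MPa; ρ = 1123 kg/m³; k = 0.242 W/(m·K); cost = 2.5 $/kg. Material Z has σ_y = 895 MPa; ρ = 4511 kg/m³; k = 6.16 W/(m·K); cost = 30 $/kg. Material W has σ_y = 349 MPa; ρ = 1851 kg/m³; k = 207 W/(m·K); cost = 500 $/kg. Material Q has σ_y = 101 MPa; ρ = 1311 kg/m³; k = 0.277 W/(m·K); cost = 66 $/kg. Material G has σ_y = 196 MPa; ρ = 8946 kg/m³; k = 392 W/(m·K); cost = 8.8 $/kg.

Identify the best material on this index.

material Z

Screen on constraints: k ≥ 2.99 W/(m·K); cost ≤ 83 $/kg. Survivors: material Z, material G.
Computing M directly (units already consistent):
  material Z: M = 6.63×10⁻³
  material G: M = 1.56×10⁻³
Material Z ranks first.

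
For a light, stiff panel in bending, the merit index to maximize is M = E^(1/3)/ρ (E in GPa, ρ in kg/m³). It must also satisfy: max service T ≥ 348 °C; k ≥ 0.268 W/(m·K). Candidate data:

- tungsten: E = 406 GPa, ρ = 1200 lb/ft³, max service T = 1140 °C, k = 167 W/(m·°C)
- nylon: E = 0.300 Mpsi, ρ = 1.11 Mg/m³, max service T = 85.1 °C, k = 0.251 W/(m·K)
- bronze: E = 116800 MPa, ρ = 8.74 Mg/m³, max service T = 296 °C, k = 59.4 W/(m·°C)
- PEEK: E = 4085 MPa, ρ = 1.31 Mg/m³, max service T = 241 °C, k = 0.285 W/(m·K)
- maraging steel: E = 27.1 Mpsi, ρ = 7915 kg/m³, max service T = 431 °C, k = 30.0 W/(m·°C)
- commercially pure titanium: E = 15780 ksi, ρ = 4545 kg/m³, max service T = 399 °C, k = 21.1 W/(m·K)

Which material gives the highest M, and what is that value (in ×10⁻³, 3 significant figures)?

commercially pure titanium, M = 1.05×10⁻³

Screen on constraints: max service T ≥ 348 °C; k ≥ 0.268 W/(m·K). Survivors: tungsten, maraging steel, commercially pure titanium.
Normalizing units and computing the index:
  tungsten: E = 406.0 GPa, ρ = 19220 kg/m³
  maraging steel: E = 186.8 GPa, ρ = 7915 kg/m³
  commercially pure titanium: E = 108.8 GPa, ρ = 4545 kg/m³
  commercially pure titanium: M = 1.05×10⁻³
  maraging steel: M = 0.722×10⁻³
  tungsten: M = 0.385×10⁻³
Highest index: commercially pure titanium.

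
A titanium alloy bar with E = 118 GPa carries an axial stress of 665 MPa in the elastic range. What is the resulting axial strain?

ε = σ/E = 665 / 118000 = 5.64×10⁻³.

5.64×10⁻³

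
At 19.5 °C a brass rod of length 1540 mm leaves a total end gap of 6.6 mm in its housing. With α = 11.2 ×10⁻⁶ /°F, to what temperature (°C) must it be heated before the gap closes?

232 °C

α = 11.2×10⁻⁶/°F × 9/5 = 20.2×10⁻⁶/K.
α·L₀·ΔT = 6.6 mm ⇒ ΔT = 6.6 / (20.2×10⁻⁶ × 1540.0) = 212.6 K.
T = 19.5 + 212.6 = 232.1 °C.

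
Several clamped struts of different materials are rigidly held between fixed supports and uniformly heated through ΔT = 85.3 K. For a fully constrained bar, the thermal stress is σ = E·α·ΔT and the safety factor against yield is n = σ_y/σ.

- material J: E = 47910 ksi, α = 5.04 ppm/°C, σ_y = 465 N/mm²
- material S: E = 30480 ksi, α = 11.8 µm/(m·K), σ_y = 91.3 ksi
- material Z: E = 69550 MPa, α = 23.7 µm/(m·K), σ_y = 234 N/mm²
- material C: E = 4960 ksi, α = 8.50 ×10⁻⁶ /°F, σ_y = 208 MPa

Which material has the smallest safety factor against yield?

material Z

With everything in SI (GPa, ×10⁻⁶/K, MPa):
  material J: E = 330.3, α = 5.04, σ_y = 465.0 → σ = 142 MPa, n = 3.27
  material S: E = 210.2, α = 11.8, σ_y = 629.5 → σ = 212 MPa, n = 2.98
  material Z: E = 69.55, α = 23.7, σ_y = 234.0 → σ = 141 MPa, n = 1.66
  material C: E = 34.20, α = 15.3, σ_y = 208.0 → σ = 44.6 MPa, n = 4.66
The minimum is material Z at n = 1.66.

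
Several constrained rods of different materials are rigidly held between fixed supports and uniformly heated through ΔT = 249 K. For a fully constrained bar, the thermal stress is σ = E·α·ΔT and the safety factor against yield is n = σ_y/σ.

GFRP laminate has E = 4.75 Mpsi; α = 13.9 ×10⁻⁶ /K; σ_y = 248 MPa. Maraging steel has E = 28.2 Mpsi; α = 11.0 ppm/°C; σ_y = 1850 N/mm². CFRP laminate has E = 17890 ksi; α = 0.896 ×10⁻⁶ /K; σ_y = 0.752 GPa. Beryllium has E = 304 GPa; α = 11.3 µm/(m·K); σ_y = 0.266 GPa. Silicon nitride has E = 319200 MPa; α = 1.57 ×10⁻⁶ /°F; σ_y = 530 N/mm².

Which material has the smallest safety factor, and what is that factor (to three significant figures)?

beryllium, n = 0.311

Per material, after unit conversion:
  GFRP laminate: E = 32.75, α = 13.9, σ_y = 248.0 → σ = 113 MPa, n = 2.19
  maraging steel: E = 194.4, α = 11.0, σ_y = 1850 → σ = 533 MPa, n = 3.47
  CFRP laminate: E = 123.3, α = 0.896, σ_y = 752.0 → σ = 27.5 MPa, n = 27.3
  beryllium: E = 304.0, α = 11.3, σ_y = 266.0 → σ = 855 MPa, n = 0.311
  silicon nitride: E = 319.2, α = 2.83, σ_y = 530.0 → σ = 225 MPa, n = 2.36
Beryllium has the lowest safety factor, n = 0.311.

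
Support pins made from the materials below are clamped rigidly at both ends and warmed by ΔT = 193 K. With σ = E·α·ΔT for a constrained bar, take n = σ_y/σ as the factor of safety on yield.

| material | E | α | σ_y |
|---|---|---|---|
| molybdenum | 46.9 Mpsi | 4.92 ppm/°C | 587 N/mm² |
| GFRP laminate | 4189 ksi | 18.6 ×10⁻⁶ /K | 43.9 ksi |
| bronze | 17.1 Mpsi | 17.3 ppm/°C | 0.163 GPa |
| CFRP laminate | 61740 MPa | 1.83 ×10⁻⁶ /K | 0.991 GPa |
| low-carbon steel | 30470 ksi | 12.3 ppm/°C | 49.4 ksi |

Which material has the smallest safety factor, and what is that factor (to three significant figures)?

bronze, n = 0.414

Converting E to GPa, α to ×10⁻⁶/K, σ_y to MPa, then σ and n for each:
  molybdenum: E = 323.4, α = 4.92, σ_y = 587.0 → σ = 307 MPa, n = 1.91
  GFRP laminate: E = 28.88, α = 18.6, σ_y = 302.7 → σ = 104 MPa, n = 2.92
  bronze: E = 117.9, α = 17.3, σ_y = 163.0 → σ = 394 MPa, n = 0.414
  CFRP laminate: E = 61.74, α = 1.83, σ_y = 991.0 → σ = 21.8 MPa, n = 45.4
  low-carbon steel: E = 210.1, α = 12.3, σ_y = 340.6 → σ = 499 MPa, n = 0.683
Smallest n: bronze with n = 0.414.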